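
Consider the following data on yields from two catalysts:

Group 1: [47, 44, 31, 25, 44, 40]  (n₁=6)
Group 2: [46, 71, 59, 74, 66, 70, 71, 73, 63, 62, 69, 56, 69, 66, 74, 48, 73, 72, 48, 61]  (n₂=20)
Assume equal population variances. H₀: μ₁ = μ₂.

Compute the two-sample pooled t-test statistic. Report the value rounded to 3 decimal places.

test statistic = -6.250

x̄₁=38.500, s₁=8.643, n₁=6
x̄₂=64.550, s₂=9.035, n₂=20
s_p² = [5·8.643² + 19·9.035²]/24 = 80.1854
SE = √(s_p²·(1/6+1/20)) = 4.1682
t = (38.500−64.550)/4.1682 = -6.2498
df = 24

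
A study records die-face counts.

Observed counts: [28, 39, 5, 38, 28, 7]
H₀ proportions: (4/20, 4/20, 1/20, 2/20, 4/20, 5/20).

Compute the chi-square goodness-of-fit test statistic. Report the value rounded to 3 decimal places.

n = 145; E_i = n·p_i = [29.00, 29.00, 7.25, 14.50, 29.00, 36.25]
χ² = (28−29.00)²/29.00 + (39−29.00)²/29.00 + (5−7.25)²/7.25 + (38−14.50)²/14.50 + (28−29.00)²/29.00 + (7−36.25)²/36.25 = 65.9034
df = 5

test statistic = 65.903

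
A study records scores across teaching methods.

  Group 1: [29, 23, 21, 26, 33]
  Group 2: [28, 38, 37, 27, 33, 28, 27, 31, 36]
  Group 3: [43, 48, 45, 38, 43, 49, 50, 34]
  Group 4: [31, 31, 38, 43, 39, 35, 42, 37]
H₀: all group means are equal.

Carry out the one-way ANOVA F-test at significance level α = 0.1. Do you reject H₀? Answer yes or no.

Group means [26.40, 31.67, 43.75, 37.00], grand mean 35.433
SSB = Σnᵢ(x̄ᵢ−x̄)² = 1108.667; SSW = ΣΣ(x−x̄ᵢ)² = 608.700
MSB = 1108.667/3 = 369.5556; MSW = 608.700/26 = 23.4115
F = MSB/MSW = 15.7852
df = (3, 26)
p-value (upper-tail) = 0.00000
At α=0.1: p < α → reject H₀

reject H₀: yes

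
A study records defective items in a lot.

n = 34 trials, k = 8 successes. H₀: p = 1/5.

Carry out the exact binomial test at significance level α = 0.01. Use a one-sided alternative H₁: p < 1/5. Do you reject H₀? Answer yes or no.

reject H₀: no

Exact binomial: n=34, k=8, p₀=1/5=0.2000
P(X≤8) from Σ C(n,i)·p₀^i·(1−p₀)^(n−i)
p-value (one-sided, H₁ less) = 0.77311
At α=0.01: p ≥ α → fail to reject H₀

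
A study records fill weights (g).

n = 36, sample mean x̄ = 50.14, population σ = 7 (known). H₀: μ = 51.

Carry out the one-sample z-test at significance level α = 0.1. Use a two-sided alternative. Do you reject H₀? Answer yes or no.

reject H₀: no

SE = σ/√n = 7/√36 = 1.1667
z = (x̄−μ₀)/SE = (50.14−51)/1.1667 = -0.7371
p-value (two-sided) = 0.46104
At α=0.1: p ≥ α → fail to reject H₀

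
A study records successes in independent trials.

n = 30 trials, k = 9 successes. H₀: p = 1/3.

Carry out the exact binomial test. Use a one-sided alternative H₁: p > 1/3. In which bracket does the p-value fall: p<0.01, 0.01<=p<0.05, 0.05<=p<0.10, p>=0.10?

p-value bracket: p>=0.10

Exact binomial: n=30, k=9, p₀=1/3=0.3333
P(X≥9) from Σ C(n,i)·p₀^i·(1−p₀)^(n−i)
p-value (one-sided, H₁ greater) = 0.71398
→ bracket: p>=0.10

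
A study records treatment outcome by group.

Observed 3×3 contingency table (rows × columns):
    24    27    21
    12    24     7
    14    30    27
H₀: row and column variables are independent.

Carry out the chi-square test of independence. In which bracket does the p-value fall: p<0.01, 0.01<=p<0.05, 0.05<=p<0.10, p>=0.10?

Row totals [72, 43, 71], col totals [50, 81, 55], n=186
χ² = (24−19.35)²/19.35 + (27−31.35)²/31.35 + (21−21.29)²/21.29 + (12−11.56)²/11.56 + (24−18.73)²/18.73 + (7−12.72)²/12.72 + (14−19.09)²/19.09 + (30−30.92)²/30.92 + (27−20.99)²/20.99 = 8.8952
df = 4
p-value (upper-tail) = 0.06377
→ bracket: 0.05<=p<0.10

p-value bracket: 0.05<=p<0.10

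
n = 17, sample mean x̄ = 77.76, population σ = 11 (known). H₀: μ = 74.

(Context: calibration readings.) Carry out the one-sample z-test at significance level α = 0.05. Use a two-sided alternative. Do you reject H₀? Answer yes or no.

reject H₀: no

SE = σ/√n = 11/√17 = 2.6679
z = (x̄−μ₀)/SE = (77.76−74)/2.6679 = 1.4094
p-value (two-sided) = 0.15873
At α=0.05: p ≥ α → fail to reject H₀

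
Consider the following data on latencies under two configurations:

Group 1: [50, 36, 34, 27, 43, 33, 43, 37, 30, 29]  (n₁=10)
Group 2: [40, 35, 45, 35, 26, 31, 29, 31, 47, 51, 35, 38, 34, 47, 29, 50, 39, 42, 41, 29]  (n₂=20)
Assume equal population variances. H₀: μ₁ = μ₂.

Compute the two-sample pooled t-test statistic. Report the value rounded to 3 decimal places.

test statistic = -0.520

x̄₁=36.200, s₁=7.254, n₁=10
x̄₂=37.700, s₂=7.540, n₂=20
s_p² = [9·7.254² + 19·7.540²]/28 = 55.4929
SE = √(s_p²·(1/10+1/20)) = 2.8851
t = (36.200−37.700)/2.8851 = -0.5199
df = 28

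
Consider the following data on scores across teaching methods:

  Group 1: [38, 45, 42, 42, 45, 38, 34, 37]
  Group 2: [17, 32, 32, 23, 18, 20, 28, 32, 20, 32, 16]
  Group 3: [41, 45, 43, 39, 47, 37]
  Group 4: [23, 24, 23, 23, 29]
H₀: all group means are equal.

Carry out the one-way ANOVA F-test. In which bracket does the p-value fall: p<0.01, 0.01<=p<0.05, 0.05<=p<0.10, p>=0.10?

Group means [40.12, 24.55, 42.00, 24.40], grand mean 32.167
SSB = Σnᵢ(x̄ᵢ−x̄)² = 2027.364; SSW = ΣΣ(x−x̄ᵢ)² = 658.802
MSB = 2027.364/3 = 675.7881; MSW = 658.802/26 = 25.3385
F = MSB/MSW = 26.6704
df = (3, 26)
p-value (upper-tail) = 0.00000
→ bracket: p<0.01

p-value bracket: p<0.01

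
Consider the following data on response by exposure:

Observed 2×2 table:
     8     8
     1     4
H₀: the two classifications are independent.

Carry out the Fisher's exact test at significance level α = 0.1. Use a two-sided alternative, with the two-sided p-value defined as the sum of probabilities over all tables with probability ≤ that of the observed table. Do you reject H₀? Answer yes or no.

reject H₀: no

Margins: r₁=16, r₂=5, c₁=9, c₂=12, n=21
p_obs = C(16,8)·C(5,1)/C(21,9); sum pmf over tables with pmf ≤ p_obs
p-value (two-sided) = 0.33835
At α=0.1: p ≥ α → fail to reject H₀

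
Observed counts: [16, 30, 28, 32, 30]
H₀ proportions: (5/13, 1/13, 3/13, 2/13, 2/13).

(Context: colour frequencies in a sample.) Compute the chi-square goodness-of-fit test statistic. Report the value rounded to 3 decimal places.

n = 136; E_i = n·p_i = [52.31, 10.46, 31.38, 20.92, 20.92]
χ² = (16−52.31)²/52.31 + (30−10.46)²/10.46 + (28−31.38)²/31.38 + (32−20.92)²/20.92 + (30−20.92)²/20.92 = 71.8598
df = 4

test statistic = 71.860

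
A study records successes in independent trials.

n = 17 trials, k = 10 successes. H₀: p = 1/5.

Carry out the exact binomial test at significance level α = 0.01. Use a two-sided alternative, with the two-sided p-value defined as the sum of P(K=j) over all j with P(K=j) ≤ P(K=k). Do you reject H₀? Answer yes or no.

Exact binomial: n=17, k=10, p₀=1/5=0.2000
P(X=j) = C(n,j)·p₀^j·(1−p₀)^(n−j); p = Σ P(X=j) over j with P(X=j) ≤ P(X=10)
p-value (two-sided) = 0.00049
At α=0.01: p < α → reject H₀

reject H₀: yes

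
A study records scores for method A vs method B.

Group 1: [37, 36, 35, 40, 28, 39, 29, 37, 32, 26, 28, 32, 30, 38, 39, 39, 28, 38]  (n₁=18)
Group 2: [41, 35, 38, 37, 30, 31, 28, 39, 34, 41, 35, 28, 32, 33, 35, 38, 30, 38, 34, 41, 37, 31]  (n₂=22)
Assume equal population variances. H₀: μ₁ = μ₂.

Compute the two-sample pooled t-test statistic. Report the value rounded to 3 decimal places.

test statistic = -0.623

x̄₁=33.944, s₁=4.771, n₁=18
x̄₂=34.818, s₂=4.102, n₂=22
s_p² = [17·4.771² + 21·4.102²]/38 = 19.4794
SE = √(s_p²·(1/18+1/22)) = 1.4027
t = (33.944−34.818)/1.4027 = -0.6229
df = 38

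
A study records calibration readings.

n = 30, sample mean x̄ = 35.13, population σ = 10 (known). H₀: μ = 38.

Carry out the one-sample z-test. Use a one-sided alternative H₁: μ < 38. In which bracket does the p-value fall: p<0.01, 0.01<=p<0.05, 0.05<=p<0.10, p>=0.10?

SE = σ/√n = 10/√30 = 1.8257
z = (x̄−μ₀)/SE = (35.13−38)/1.8257 = -1.5720
p-value (one-sided, H₁ less) = 0.05798
→ bracket: 0.05<=p<0.10

p-value bracket: 0.05<=p<0.10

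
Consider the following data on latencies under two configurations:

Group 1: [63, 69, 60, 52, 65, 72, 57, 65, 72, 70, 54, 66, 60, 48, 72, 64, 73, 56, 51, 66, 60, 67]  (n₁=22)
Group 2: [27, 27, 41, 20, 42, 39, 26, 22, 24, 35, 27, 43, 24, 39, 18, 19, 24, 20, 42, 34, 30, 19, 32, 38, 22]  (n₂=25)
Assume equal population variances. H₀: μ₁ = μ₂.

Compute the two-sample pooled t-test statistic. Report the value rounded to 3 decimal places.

test statistic = 14.364

x̄₁=62.818, s₁=7.411, n₁=22
x̄₂=29.360, s₂=8.426, n₂=25
s_p² = [21·7.411² + 24·8.426²]/45 = 63.4896
SE = √(s_p²·(1/22+1/25)) = 2.3293
t = (62.818−29.360)/2.3293 = 14.3643
df = 45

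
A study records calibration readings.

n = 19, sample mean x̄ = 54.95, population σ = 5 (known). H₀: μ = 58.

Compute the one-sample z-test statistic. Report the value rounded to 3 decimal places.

test statistic = -2.659

SE = σ/√n = 5/√19 = 1.1471
z = (x̄−μ₀)/SE = (54.95−58)/1.1471 = -2.6589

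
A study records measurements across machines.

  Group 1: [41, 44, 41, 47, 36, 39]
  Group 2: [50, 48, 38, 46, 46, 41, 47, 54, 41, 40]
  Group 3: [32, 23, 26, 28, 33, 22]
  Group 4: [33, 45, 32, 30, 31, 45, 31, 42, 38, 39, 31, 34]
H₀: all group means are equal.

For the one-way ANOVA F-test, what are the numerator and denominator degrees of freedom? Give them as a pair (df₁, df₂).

degrees of freedom = [3, 30]

k = 4 groups, N = 34 total
df = (k−1, N−k) = (4−1, 34−4) = (3, 30)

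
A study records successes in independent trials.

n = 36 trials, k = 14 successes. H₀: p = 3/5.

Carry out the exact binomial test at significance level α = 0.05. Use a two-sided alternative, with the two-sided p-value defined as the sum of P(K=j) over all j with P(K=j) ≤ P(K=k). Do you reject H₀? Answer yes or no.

reject H₀: yes

Exact binomial: n=36, k=14, p₀=3/5=0.6000
P(X=j) = C(n,j)·p₀^j·(1−p₀)^(n−j); p = Σ P(X=j) over j with P(X=j) ≤ P(X=14)
p-value (two-sided) = 0.01592
At α=0.05: p < α → reject H₀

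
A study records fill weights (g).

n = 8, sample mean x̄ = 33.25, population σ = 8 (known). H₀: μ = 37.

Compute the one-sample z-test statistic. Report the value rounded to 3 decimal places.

test statistic = -1.326

SE = σ/√n = 8/√8 = 2.8284
z = (x̄−μ₀)/SE = (33.25−37)/2.8284 = -1.3258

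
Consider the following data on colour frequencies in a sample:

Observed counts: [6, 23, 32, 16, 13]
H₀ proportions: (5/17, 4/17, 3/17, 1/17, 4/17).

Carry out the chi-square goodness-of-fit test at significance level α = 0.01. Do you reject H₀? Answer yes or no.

n = 90; E_i = n·p_i = [26.47, 21.18, 15.88, 5.29, 21.18]
χ² = (6−26.47)²/26.47 + (23−21.18)²/21.18 + (32−15.88)²/15.88 + (16−5.29)²/5.29 + (13−21.18)²/21.18 = 57.1507
df = 4
p-value (upper-tail) = 0.00000
At α=0.01: p < α → reject H₀

reject H₀: yes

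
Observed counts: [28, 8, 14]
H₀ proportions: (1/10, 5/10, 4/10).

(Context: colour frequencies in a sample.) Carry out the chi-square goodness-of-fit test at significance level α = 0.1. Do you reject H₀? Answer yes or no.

reject H₀: yes

n = 50; E_i = n·p_i = [5.00, 25.00, 20.00]
χ² = (28−5.00)²/5.00 + (8−25.00)²/25.00 + (14−20.00)²/20.00 = 119.1600
df = 2
p-value (upper-tail) = 0.00000
At α=0.1: p < α → reject H₀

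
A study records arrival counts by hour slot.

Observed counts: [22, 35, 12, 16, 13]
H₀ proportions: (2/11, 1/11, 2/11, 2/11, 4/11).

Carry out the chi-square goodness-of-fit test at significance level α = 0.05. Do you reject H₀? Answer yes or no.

reject H₀: yes

n = 98; E_i = n·p_i = [17.82, 8.91, 17.82, 17.82, 35.64]
χ² = (22−17.82)²/17.82 + (35−8.91)²/8.91 + (12−17.82)²/17.82 + (16−17.82)²/17.82 + (13−35.64)²/35.64 = 93.8546
df = 4
p-value (upper-tail) = 0.00000
At α=0.05: p < α → reject H₀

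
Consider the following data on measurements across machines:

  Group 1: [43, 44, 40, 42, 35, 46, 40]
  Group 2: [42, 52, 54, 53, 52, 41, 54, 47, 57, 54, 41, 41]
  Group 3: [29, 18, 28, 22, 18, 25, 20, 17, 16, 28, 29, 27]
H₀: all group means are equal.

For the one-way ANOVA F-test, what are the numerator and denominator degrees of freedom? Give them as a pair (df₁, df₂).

degrees of freedom = [2, 28]

k = 3 groups, N = 31 total
df = (k−1, N−k) = (3−1, 31−3) = (2, 28)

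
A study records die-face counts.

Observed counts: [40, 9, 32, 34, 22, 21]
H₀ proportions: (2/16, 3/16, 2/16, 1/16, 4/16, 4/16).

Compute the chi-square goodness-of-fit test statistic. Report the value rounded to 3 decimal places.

test statistic = 118.076

n = 158; E_i = n·p_i = [19.75, 29.62, 19.75, 9.88, 39.50, 39.50]
χ² = (40−19.75)²/19.75 + (9−29.62)²/29.62 + (32−19.75)²/19.75 + (34−9.88)²/9.88 + (22−39.50)²/39.50 + (21−39.50)²/39.50 = 118.0759
df = 5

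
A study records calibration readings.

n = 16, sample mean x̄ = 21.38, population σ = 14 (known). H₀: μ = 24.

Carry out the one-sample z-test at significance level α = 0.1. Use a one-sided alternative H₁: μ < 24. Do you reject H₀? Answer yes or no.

reject H₀: no

SE = σ/√n = 14/√16 = 3.5000
z = (x̄−μ₀)/SE = (21.38−24)/3.5000 = -0.7486
p-value (one-sided, H₁ less) = 0.22706
At α=0.1: p ≥ α → fail to reject H₀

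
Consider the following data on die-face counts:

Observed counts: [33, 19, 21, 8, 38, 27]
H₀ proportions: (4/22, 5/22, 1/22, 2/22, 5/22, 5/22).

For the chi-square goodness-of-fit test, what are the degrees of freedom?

df = k − 1 = 6 − 1 = 5

degrees of freedom = 5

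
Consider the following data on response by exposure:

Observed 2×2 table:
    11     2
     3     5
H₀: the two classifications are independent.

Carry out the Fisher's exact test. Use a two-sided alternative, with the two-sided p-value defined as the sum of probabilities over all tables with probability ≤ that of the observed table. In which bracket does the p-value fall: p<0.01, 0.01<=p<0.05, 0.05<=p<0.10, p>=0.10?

Margins: r₁=13, r₂=8, c₁=14, c₂=7, n=21
p_obs = C(13,11)·C(8,3)/C(21,14); sum pmf over tables with pmf ≤ p_obs
p-value (two-sided) = 0.05552
→ bracket: 0.05<=p<0.10

p-value bracket: 0.05<=p<0.10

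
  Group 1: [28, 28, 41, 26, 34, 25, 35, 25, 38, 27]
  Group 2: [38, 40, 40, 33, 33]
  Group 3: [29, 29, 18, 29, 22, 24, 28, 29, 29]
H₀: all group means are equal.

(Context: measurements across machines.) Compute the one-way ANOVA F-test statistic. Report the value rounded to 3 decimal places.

Group means [30.70, 36.80, 26.33], grand mean 30.333
SSB = Σnᵢ(x̄ᵢ−x̄)² = 354.433; SSW = ΣΣ(x−x̄ᵢ)² = 486.900
MSB = 354.433/2 = 177.2167; MSW = 486.900/21 = 23.1857
F = MSB/MSW = 7.6434
df = (2, 21)

test statistic = 7.643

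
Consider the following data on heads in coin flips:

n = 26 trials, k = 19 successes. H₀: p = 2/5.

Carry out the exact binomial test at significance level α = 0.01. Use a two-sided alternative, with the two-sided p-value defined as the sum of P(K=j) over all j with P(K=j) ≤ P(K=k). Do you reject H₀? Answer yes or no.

Exact binomial: n=26, k=19, p₀=2/5=0.4000
P(X=j) = C(n,j)·p₀^j·(1−p₀)^(n−j); p = Σ P(X=j) over j with P(X=j) ≤ P(X=19)
p-value (two-sided) = 0.00093
At α=0.01: p < α → reject H₀

reject H₀: yes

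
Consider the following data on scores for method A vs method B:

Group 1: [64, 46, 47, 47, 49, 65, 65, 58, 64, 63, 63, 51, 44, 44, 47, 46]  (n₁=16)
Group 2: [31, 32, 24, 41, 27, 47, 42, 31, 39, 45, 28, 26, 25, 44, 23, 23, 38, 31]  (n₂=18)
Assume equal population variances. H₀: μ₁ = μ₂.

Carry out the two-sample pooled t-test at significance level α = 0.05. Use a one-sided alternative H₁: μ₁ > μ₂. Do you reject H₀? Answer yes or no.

x̄₁=53.938, s₁=8.675, n₁=16
x̄₂=33.167, s₂=8.169, n₂=18
s_p² = [15·8.675² + 17·8.169²]/32 = 70.7324
SE = √(s_p²·(1/16+1/18)) = 2.8897
t = (53.938−33.167)/2.8897 = 7.1879
df = 32
p-value (one-sided, H₁ greater) = 0.00000
At α=0.05: p < α → reject H₀

reject H₀: yes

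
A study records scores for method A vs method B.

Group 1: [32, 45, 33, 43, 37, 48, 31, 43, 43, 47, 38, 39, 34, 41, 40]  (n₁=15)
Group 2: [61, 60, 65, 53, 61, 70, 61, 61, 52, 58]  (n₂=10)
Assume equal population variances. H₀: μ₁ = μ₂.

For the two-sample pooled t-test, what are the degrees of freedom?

degrees of freedom = 23

df = n₁ + n₂ − 2 = 15 + 10 − 2 = 23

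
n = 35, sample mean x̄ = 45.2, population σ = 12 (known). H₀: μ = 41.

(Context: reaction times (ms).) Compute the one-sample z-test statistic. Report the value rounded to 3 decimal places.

test statistic = 2.071

SE = σ/√n = 12/√35 = 2.0284
z = (x̄−μ₀)/SE = (45.2−41)/2.0284 = 2.0706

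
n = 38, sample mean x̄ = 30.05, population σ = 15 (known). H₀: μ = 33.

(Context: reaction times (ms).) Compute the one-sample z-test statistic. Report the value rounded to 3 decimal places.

test statistic = -1.212

SE = σ/√n = 15/√38 = 2.4333
z = (x̄−μ₀)/SE = (30.05−33)/2.4333 = -1.2123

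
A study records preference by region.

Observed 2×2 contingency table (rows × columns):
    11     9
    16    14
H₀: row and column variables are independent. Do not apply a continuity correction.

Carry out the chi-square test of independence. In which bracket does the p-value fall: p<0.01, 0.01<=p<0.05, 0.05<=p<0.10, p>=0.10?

Row totals [20, 30], col totals [27, 23], n=50
χ² = (11−10.80)²/10.80 + (9−9.20)²/9.20 + (16−16.20)²/16.20 + (14−13.80)²/13.80 = 0.0134
df = 1
p-value (upper-tail) = 0.90778
→ bracket: p>=0.10

p-value bracket: p>=0.10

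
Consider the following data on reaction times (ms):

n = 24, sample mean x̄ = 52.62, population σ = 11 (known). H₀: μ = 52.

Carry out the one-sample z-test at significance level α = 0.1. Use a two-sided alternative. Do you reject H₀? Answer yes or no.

reject H₀: no

SE = σ/√n = 11/√24 = 2.2454
z = (x̄−μ₀)/SE = (52.62−52)/2.2454 = 0.2761
p-value (two-sided) = 0.78245
At α=0.1: p ≥ α → fail to reject H₀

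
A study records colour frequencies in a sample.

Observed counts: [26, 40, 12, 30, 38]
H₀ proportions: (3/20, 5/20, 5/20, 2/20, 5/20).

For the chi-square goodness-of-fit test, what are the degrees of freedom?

df = k − 1 = 5 − 1 = 4

degrees of freedom = 4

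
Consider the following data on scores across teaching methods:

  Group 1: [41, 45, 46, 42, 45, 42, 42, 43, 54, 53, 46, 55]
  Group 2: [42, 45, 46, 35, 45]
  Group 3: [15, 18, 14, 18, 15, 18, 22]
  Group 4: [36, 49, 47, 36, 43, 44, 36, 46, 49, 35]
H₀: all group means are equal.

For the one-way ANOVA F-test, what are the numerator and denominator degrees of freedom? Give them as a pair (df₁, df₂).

k = 4 groups, N = 34 total
df = (k−1, N−k) = (4−1, 34−4) = (3, 30)

degrees of freedom = [3, 30]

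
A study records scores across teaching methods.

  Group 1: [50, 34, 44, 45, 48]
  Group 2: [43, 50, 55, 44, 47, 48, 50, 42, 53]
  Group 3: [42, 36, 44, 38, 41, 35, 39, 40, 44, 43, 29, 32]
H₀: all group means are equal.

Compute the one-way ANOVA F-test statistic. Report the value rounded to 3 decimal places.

Group means [44.20, 48.00, 38.58], grand mean 42.923
SSB = Σnᵢ(x̄ᵢ−x̄)² = 466.129; SSW = ΣΣ(x−x̄ᵢ)² = 565.717
MSB = 466.129/2 = 233.0647; MSW = 565.717/23 = 24.5964
F = MSB/MSW = 9.4756
df = (2, 23)

test statistic = 9.476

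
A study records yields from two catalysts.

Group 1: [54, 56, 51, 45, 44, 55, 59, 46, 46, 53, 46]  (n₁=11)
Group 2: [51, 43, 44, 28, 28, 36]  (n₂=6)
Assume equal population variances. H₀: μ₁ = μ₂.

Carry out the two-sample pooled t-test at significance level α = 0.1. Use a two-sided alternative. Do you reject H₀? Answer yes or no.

reject H₀: yes

x̄₁=50.455, s₁=5.241, n₁=11
x̄₂=38.333, s₂=9.309, n₂=6
s_p² = [10·5.241² + 5·9.309²]/15 = 47.2040
SE = √(s_p²·(1/11+1/6)) = 3.4869
t = (50.455−38.333)/3.4869 = 3.4762
df = 15
p-value (two-sided) = 0.00338
At α=0.1: p < α → reject H₀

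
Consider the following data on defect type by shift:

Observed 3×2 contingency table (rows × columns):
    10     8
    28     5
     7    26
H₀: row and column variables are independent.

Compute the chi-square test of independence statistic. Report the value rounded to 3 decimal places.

Row totals [18, 33, 33], col totals [45, 39], n=84
χ² = (10−9.64)²/9.64 + (8−8.36)²/8.36 + (28−17.68)²/17.68 + (5−15.32)²/15.32 + (7−17.68)²/17.68 + (26−15.32)²/15.32 = 26.9006
df = 2

test statistic = 26.901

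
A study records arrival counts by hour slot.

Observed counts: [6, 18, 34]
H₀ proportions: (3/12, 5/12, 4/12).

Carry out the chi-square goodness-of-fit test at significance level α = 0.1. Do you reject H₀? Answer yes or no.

n = 58; E_i = n·p_i = [14.50, 24.17, 19.33]
χ² = (6−14.50)²/14.50 + (18−24.17)²/24.17 + (34−19.33)²/19.33 = 17.6828
df = 2
p-value (upper-tail) = 0.00014
At α=0.1: p < α → reject H₀

reject H₀: yes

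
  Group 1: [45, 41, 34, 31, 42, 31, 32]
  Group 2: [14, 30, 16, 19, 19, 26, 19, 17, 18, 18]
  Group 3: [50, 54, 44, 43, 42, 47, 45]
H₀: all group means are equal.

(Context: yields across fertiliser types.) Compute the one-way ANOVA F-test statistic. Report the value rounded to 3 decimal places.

Group means [36.57, 19.60, 46.43], grand mean 32.375
SSB = Σnᵢ(x̄ᵢ−x̄)² = 3137.796; SSW = ΣΣ(x−x̄ᵢ)² = 525.829
MSB = 3137.796/2 = 1568.8982; MSW = 525.829/21 = 25.0395
F = MSB/MSW = 62.6570
df = (2, 21)

test statistic = 62.657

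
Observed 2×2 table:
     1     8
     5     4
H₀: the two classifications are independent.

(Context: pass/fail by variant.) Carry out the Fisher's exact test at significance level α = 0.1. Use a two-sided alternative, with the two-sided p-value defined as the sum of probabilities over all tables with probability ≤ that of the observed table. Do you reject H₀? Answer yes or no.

reject H₀: no

Margins: r₁=9, r₂=9, c₁=6, c₂=12, n=18
p_obs = C(9,1)·C(9,5)/C(18,6); sum pmf over tables with pmf ≤ p_obs
p-value (two-sided) = 0.13122
At α=0.1: p ≥ α → fail to reject H₀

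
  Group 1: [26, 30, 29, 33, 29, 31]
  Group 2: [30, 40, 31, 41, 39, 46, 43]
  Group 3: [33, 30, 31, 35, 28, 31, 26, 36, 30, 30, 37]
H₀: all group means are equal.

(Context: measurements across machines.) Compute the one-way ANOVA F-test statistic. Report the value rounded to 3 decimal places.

test statistic = 9.056

Group means [29.67, 38.57, 31.55], grand mean 33.125
SSB = Σnᵢ(x̄ᵢ−x̄)² = 306.850; SSW = ΣΣ(x−x̄ᵢ)² = 355.775
MSB = 306.850/2 = 153.4251; MSW = 355.775/21 = 16.9417
F = MSB/MSW = 9.0561
df = (2, 21)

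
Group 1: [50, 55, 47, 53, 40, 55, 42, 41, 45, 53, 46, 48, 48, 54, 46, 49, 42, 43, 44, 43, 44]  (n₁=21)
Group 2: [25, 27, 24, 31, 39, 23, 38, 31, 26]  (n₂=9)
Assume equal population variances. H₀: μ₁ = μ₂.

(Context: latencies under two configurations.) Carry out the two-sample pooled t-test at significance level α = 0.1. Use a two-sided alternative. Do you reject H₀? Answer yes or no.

x̄₁=47.048, s₁=4.769, n₁=21
x̄₂=29.333, s₂=5.895, n₂=9
s_p² = [20·4.769² + 8·5.895²]/28 = 26.1769
SE = √(s_p²·(1/21+1/9)) = 2.0384
t = (47.048−29.333)/2.0384 = 8.6903
df = 28
p-value (two-sided) = 0.00000
At α=0.1: p < α → reject H₀

reject H₀: yes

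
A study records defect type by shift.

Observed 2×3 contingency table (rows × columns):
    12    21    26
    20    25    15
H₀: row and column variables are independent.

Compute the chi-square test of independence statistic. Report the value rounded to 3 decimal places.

Row totals [59, 60], col totals [32, 46, 41], n=119
χ² = (12−15.87)²/15.87 + (21−22.81)²/22.81 + (26−20.33)²/20.33 + (20−16.13)²/16.13 + (25−23.19)²/23.19 + (15−20.67)²/20.67 = 5.2910
df = 2

test statistic = 5.291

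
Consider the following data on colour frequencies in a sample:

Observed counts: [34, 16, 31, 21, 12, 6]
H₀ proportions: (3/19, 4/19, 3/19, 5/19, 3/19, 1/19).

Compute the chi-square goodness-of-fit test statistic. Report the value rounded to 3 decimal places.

test statistic = 29.129

n = 120; E_i = n·p_i = [18.95, 25.26, 18.95, 31.58, 18.95, 6.32]
χ² = (34−18.95)²/18.95 + (16−25.26)²/25.26 + (31−18.95)²/18.95 + (21−31.58)²/31.58 + (12−18.95)²/18.95 + (6−6.32)²/6.32 = 29.1289
df = 5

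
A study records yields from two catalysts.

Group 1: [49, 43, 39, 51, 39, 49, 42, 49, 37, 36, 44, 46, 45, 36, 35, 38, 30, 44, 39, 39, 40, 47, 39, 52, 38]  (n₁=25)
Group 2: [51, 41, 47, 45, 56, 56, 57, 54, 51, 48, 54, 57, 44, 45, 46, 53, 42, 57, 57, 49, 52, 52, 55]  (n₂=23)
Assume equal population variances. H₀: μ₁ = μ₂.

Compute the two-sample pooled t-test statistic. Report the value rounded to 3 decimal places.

x̄₁=41.840, s₁=5.618, n₁=25
x̄₂=50.826, s₂=5.176, n₂=23
s_p² = [24·5.618² + 22·5.176²]/46 = 29.2753
SE = √(s_p²·(1/25+1/23)) = 1.5633
t = (41.840−50.826)/1.5633 = -5.7482
df = 46

test statistic = -5.748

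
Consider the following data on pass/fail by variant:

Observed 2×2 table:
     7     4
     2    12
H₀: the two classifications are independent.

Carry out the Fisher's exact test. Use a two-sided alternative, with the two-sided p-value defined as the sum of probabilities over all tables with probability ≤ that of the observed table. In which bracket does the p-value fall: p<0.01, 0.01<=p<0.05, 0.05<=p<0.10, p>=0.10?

p-value bracket: 0.01<=p<0.05

Margins: r₁=11, r₂=14, c₁=9, c₂=16, n=25
p_obs = C(11,7)·C(14,2)/C(25,9); sum pmf over tables with pmf ≤ p_obs
p-value (two-sided) = 0.01684
→ bracket: 0.01<=p<0.05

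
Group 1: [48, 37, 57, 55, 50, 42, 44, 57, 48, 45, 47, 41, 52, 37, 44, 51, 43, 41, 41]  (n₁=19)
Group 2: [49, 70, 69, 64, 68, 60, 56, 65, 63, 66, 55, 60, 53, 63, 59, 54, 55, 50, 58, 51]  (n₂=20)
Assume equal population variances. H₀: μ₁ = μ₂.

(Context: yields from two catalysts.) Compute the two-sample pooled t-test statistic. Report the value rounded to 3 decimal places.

x̄₁=46.316, s₁=6.138, n₁=19
x̄₂=59.400, s₂=6.451, n₂=20
s_p² = [18·6.138² + 19·6.451²]/37 = 39.7001
SE = √(s_p²·(1/19+1/20)) = 2.0185
t = (46.316−59.400)/2.0185 = -6.4820
df = 37

test statistic = -6.482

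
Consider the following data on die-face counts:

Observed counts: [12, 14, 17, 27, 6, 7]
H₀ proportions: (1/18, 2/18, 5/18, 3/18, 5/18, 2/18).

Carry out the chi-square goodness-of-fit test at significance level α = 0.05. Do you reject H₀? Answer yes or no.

n = 83; E_i = n·p_i = [4.61, 9.22, 23.06, 13.83, 23.06, 9.22]
χ² = (12−4.61)²/4.61 + (14−9.22)²/9.22 + (17−23.06)²/23.06 + (27−13.83)²/13.83 + (6−23.06)²/23.06 + (7−9.22)²/9.22 = 41.5904
df = 5
p-value (upper-tail) = 0.00000
At α=0.05: p < α → reject H₀

reject H₀: yes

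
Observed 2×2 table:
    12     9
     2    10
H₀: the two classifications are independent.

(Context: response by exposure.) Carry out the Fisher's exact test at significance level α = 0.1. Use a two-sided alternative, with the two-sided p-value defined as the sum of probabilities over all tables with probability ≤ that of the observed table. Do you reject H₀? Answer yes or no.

Margins: r₁=21, r₂=12, c₁=14, c₂=19, n=33
p_obs = C(21,12)·C(12,2)/C(33,14); sum pmf over tables with pmf ≤ p_obs
p-value (two-sided) = 0.03279
At α=0.1: p < α → reject H₀

reject H₀: yes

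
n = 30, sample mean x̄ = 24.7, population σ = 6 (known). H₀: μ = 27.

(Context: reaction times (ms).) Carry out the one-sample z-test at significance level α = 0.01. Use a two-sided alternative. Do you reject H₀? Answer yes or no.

SE = σ/√n = 6/√30 = 1.0954
z = (x̄−μ₀)/SE = (24.7−27)/1.0954 = -2.0996
p-value (two-sided) = 0.03576
At α=0.01: p ≥ α → fail to reject H₀

reject H₀: no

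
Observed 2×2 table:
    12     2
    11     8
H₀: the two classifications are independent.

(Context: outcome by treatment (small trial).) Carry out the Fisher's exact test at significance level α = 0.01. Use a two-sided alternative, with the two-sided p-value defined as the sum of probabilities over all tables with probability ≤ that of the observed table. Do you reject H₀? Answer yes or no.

Margins: r₁=14, r₂=19, c₁=23, c₂=10, n=33
p_obs = C(14,12)·C(19,11)/C(33,23); sum pmf over tables with pmf ≤ p_obs
p-value (two-sided) = 0.13118
At α=0.01: p ≥ α → fail to reject H₀

reject H₀: no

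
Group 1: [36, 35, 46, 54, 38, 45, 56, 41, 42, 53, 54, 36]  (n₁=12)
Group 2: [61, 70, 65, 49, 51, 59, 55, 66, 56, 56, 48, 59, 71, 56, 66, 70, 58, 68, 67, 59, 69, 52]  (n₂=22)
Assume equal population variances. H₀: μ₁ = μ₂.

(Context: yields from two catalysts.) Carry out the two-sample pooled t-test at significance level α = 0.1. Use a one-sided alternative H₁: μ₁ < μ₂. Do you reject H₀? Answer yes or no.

reject H₀: yes

x̄₁=44.667, s₁=7.878, n₁=12
x̄₂=60.500, s₂=7.229, n₂=22
s_p² = [11·7.878² + 21·7.229²]/32 = 55.6302
SE = √(s_p²·(1/12+1/22)) = 2.6767
t = (44.667−60.500)/2.6767 = -5.9153
df = 32
p-value (one-sided, H₁ less) = 0.00000
At α=0.1: p < α → reject H₀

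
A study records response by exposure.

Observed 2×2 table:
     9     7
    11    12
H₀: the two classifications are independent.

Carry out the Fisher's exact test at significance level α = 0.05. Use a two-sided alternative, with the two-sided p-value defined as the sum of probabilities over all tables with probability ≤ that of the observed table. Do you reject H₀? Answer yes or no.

reject H₀: no

Margins: r₁=16, r₂=23, c₁=20, c₂=19, n=39
p_obs = C(16,9)·C(23,11)/C(39,20); sum pmf over tables with pmf ≤ p_obs
p-value (two-sided) = 0.74753
At α=0.05: p ≥ α → fail to reject H₀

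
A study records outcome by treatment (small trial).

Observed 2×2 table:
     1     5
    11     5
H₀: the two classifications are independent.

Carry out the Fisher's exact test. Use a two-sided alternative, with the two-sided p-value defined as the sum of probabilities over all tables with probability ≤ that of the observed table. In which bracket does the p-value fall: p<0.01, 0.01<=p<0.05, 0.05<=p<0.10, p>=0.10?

p-value bracket: 0.05<=p<0.10

Margins: r₁=6, r₂=16, c₁=12, c₂=10, n=22
p_obs = C(6,1)·C(16,11)/C(22,12); sum pmf over tables with pmf ≤ p_obs
p-value (two-sided) = 0.05573
→ bracket: 0.05<=p<0.10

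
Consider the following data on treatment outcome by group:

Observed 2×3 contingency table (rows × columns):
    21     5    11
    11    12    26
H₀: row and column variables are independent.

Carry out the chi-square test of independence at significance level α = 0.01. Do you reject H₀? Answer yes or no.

reject H₀: yes

Row totals [37, 49], col totals [32, 17, 37], n=86
χ² = (21−13.77)²/13.77 + (5−7.31)²/7.31 + (11−15.92)²/15.92 + (11−18.23)²/18.23 + (12−9.69)²/9.69 + (26−21.08)²/21.08 = 10.6208
df = 2
p-value (upper-tail) = 0.00494
At α=0.01: p < α → reject H₀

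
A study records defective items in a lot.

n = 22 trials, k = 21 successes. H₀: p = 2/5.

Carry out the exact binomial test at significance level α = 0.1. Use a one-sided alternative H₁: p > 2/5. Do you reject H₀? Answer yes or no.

Exact binomial: n=22, k=21, p₀=2/5=0.4000
P(X≥21) from Σ C(n,i)·p₀^i·(1−p₀)^(n−i)
p-value (one-sided, H₁ greater) = 0.00000
At α=0.1: p < α → reject H₀

reject H₀: yes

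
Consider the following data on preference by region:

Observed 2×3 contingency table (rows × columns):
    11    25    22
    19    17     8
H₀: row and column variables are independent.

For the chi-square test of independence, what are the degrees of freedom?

df = (r−1)(c−1) = (2−1)·(3−1) = 2

degrees of freedom = 2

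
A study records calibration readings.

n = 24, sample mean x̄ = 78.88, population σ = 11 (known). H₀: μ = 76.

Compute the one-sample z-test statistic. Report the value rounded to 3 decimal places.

SE = σ/√n = 11/√24 = 2.2454
z = (x̄−μ₀)/SE = (78.88−76)/2.2454 = 1.2826

test statistic = 1.283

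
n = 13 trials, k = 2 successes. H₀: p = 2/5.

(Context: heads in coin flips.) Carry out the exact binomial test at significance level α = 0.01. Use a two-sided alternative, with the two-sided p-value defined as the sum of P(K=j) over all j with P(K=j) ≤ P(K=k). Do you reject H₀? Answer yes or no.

reject H₀: no

Exact binomial: n=13, k=2, p₀=2/5=0.4000
P(X=j) = C(n,j)·p₀^j·(1−p₀)^(n−j); p = Σ P(X=j) over j with P(X=j) ≤ P(X=2)
p-value (two-sided) = 0.08999
At α=0.01: p ≥ α → fail to reject H₀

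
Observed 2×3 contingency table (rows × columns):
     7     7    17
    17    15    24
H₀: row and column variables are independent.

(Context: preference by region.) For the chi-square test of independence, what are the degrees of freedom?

degrees of freedom = 2

df = (r−1)(c−1) = (2−1)·(3−1) = 2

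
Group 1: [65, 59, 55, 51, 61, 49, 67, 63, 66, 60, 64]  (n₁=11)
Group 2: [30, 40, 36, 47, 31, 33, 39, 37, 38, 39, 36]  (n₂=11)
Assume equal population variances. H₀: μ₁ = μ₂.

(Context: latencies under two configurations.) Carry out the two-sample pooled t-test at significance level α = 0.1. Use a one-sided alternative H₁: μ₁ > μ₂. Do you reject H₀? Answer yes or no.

x̄₁=60.000, s₁=6.033, n₁=11
x̄₂=36.909, s₂=4.700, n₂=11
s_p² = [10·6.033² + 10·4.700²]/20 = 29.2455
SE = √(s_p²·(1/11+1/11)) = 2.3059
t = (60.000−36.909)/2.3059 = 10.0137
df = 20
p-value (one-sided, H₁ greater) = 0.00000
At α=0.1: p < α → reject H₀

reject H₀: yes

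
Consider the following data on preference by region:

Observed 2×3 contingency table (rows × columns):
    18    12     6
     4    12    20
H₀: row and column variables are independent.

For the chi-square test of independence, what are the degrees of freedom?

degrees of freedom = 2

df = (r−1)(c−1) = (2−1)·(3−1) = 2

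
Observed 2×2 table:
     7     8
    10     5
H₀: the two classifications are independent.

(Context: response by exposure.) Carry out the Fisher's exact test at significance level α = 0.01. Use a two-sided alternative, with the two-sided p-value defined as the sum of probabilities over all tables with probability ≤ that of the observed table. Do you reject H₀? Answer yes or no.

reject H₀: no

Margins: r₁=15, r₂=15, c₁=17, c₂=13, n=30
p_obs = C(15,7)·C(15,10)/C(30,17); sum pmf over tables with pmf ≤ p_obs
p-value (two-sided) = 0.46214
At α=0.01: p ≥ α → fail to reject H₀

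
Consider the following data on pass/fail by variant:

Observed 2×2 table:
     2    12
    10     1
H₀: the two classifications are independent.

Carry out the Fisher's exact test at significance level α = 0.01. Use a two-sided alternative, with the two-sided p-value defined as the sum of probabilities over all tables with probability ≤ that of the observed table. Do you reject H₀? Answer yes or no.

reject H₀: yes

Margins: r₁=14, r₂=11, c₁=12, c₂=13, n=25
p_obs = C(14,2)·C(11,10)/C(25,12); sum pmf over tables with pmf ≤ p_obs
p-value (two-sided) = 0.00021
At α=0.01: p < α → reject H₀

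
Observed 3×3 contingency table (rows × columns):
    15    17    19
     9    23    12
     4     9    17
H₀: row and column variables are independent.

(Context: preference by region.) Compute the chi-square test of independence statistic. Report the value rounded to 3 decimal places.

test statistic = 9.351

Row totals [51, 44, 30], col totals [28, 49, 48], n=125
χ² = (15−11.42)²/11.42 + (17−19.99)²/19.99 + (19−19.58)²/19.58 + (9−9.86)²/9.86 + (23−17.25)²/17.25 + (12−16.90)²/16.90 + (4−6.72)²/6.72 + (9−11.76)²/11.76 + (17−11.52)²/11.52 = 9.3514
df = 4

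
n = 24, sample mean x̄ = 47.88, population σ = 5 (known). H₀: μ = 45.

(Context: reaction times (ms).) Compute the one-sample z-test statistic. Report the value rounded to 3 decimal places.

test statistic = 2.822

SE = σ/√n = 5/√24 = 1.0206
z = (x̄−μ₀)/SE = (47.88−45)/1.0206 = 2.8218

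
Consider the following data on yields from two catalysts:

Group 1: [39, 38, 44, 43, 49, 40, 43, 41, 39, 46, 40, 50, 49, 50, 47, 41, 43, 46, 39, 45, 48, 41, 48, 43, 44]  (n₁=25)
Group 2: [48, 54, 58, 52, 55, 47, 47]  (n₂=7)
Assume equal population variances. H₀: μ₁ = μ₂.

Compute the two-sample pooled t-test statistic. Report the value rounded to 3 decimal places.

x̄₁=43.840, s₁=3.793, n₁=25
x̄₂=51.571, s₂=4.353, n₂=7
s_p² = [24·3.793² + 6·4.353²]/30 = 15.3025
SE = √(s_p²·(1/25+1/7)) = 1.6728
t = (43.840−51.571)/1.6728 = -4.6219
df = 30

test statistic = -4.622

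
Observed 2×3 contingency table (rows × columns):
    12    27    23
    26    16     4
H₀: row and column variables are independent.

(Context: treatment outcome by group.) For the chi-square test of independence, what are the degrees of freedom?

df = (r−1)(c−1) = (2−1)·(3−1) = 2

degrees of freedom = 2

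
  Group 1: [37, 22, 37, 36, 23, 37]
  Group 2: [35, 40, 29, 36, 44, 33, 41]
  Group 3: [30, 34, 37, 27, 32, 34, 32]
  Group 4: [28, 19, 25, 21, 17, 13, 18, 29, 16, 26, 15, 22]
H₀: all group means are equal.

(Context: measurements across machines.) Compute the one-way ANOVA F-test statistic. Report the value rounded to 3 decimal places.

test statistic = 16.068

Group means [32.00, 36.86, 32.29, 20.75], grand mean 28.906
SSB = Σnᵢ(x̄ᵢ−x̄)² = 1378.183; SSW = ΣΣ(x−x̄ᵢ)² = 800.536
MSB = 1378.183/3 = 459.3943; MSW = 800.536/28 = 28.5906
F = MSB/MSW = 16.0680
df = (3, 28)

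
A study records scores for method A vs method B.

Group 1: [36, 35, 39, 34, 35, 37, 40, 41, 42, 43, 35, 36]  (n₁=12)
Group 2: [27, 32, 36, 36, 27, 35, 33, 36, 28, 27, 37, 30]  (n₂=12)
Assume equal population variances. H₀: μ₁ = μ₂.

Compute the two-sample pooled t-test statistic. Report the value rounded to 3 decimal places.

x̄₁=37.750, s₁=3.108, n₁=12
x̄₂=32.000, s₂=4.023, n₂=12
s_p² = [11·3.108² + 11·4.023²]/22 = 12.9205
SE = √(s_p²·(1/12+1/12)) = 1.4674
t = (37.750−32.000)/1.4674 = 3.9184
df = 22

test statistic = 3.918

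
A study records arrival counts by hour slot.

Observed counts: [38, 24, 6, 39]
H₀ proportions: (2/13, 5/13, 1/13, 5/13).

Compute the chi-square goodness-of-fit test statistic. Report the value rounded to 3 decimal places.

test statistic = 36.049

n = 107; E_i = n·p_i = [16.46, 41.15, 8.23, 41.15]
χ² = (38−16.46)²/16.46 + (24−41.15)²/41.15 + (6−8.23)²/8.23 + (39−41.15)²/41.15 = 36.0486
df = 3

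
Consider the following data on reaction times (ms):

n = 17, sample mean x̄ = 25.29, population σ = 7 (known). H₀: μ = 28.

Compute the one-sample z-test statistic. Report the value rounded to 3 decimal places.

test statistic = -1.596

SE = σ/√n = 7/√17 = 1.6977
z = (x̄−μ₀)/SE = (25.29−28)/1.6977 = -1.5962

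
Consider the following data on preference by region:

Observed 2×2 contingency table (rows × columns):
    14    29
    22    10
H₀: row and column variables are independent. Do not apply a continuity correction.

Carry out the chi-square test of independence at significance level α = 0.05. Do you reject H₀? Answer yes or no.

reject H₀: yes

Row totals [43, 32], col totals [36, 39], n=75
χ² = (14−20.64)²/20.64 + (29−22.36)²/22.36 + (22−15.36)²/15.36 + (10−16.64)²/16.64 = 9.6280
df = 1
p-value (upper-tail) = 0.00192
At α=0.05: p < α → reject H₀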